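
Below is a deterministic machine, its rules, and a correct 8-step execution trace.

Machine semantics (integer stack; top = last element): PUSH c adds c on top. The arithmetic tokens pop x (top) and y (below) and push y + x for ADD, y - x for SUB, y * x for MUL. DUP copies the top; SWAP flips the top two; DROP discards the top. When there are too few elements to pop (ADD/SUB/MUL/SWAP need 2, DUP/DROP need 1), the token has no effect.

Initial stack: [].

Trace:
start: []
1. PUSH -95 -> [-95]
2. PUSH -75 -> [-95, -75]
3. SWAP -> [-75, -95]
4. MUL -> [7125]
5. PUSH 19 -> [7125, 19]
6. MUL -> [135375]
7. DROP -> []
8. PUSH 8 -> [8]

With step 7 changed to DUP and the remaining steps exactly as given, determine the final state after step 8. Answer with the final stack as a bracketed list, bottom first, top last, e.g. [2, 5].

(re-executing from step 7 with the substitution; state before step 7: [135375])
7. DUP -> [135375, 135375]
8. PUSH 8 -> [135375, 135375, 8]

[135375, 135375, 8]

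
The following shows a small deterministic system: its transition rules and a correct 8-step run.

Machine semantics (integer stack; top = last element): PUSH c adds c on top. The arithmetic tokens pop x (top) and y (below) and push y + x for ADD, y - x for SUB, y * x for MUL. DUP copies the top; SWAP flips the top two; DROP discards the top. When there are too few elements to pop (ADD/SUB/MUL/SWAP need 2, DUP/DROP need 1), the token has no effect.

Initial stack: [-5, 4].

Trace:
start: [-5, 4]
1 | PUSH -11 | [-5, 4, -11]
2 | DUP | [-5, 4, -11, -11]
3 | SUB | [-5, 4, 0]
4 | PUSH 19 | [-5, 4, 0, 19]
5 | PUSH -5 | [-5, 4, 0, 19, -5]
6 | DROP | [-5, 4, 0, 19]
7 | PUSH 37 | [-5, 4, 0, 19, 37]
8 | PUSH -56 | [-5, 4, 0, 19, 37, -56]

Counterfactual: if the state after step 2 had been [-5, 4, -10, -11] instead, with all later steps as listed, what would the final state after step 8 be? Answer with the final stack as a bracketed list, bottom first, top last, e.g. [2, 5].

[-5, 4, 1, 19, 37, -56]

state after step 2 := [-5, 4, -10, -11]
3 | SUB | [-5, 4, 1]
4 | PUSH 19 | [-5, 4, 1, 19]
5 | PUSH -5 | [-5, 4, 1, 19, -5]
6 | DROP | [-5, 4, 1, 19]
7 | PUSH 37 | [-5, 4, 1, 19, 37]
8 | PUSH -56 | [-5, 4, 1, 19, 37, -56]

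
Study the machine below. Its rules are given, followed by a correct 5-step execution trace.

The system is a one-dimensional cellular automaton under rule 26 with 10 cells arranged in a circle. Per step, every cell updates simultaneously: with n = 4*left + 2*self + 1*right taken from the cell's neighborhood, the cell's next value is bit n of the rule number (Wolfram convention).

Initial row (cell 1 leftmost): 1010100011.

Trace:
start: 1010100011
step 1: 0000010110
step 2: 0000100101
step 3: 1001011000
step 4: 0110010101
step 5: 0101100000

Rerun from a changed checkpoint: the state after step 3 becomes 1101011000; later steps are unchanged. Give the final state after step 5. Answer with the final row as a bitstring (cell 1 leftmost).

0100100001

state after step 3 := 1101011000
step 4: 1000010101
step 5: 0100100001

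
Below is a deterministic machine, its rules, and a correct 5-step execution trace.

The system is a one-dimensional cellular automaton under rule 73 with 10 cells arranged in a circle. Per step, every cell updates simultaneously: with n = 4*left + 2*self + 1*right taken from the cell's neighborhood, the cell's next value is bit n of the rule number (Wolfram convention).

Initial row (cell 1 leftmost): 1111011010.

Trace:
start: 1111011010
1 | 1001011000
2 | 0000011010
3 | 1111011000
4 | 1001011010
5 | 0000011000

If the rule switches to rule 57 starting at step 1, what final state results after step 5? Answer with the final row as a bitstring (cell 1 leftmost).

(re-executing steps 1..5 under rule 57; state before step 1: 1111011010)
1 | 1000110101
2 | 0110101011
3 | 1101010110
4 | 1010101101
5 | 0101011011

0101011011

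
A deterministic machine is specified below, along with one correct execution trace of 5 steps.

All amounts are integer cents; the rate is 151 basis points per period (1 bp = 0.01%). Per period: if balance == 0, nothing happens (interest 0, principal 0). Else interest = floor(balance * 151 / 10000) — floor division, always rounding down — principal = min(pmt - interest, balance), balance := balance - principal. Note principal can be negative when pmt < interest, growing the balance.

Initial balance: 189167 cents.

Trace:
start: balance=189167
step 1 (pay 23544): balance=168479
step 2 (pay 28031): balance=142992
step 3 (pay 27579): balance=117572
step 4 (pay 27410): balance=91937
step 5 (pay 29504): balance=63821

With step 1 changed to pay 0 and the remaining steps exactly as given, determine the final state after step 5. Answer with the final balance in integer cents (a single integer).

(re-executing from step 1 with the substitution; state before step 1: balance=189167)
step 1 (pay 0): balance=192023
step 2 (pay 28031): balance=166891
step 3 (pay 27579): balance=141832
step 4 (pay 27410): balance=116563
step 5 (pay 29504): balance=88819

88819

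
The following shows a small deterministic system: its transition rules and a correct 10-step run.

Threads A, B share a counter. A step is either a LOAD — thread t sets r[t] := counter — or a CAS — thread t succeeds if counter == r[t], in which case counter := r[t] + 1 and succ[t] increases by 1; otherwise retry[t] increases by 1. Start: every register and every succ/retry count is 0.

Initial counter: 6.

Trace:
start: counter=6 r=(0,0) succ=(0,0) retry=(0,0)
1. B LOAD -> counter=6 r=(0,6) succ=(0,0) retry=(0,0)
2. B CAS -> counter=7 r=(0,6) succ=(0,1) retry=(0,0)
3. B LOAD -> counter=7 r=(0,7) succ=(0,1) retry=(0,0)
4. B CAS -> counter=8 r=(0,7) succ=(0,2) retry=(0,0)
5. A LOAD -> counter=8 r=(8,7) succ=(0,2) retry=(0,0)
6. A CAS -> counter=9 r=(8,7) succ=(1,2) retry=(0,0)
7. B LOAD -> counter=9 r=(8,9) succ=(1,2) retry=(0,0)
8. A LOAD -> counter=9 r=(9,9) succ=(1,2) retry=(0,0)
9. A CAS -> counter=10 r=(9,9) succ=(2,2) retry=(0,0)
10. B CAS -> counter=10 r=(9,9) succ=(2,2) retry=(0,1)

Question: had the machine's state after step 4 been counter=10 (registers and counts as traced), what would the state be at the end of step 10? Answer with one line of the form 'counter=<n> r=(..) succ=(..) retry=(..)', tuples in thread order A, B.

counter=12 r=(11,11) succ=(2,2) retry=(0,1)

state after step 4 := counter=10 r=(0,7) succ=(0,2) retry=(0,0)
5. A LOAD -> counter=10 r=(10,7) succ=(0,2) retry=(0,0)
6. A CAS -> counter=11 r=(10,7) succ=(1,2) retry=(0,0)
7. B LOAD -> counter=11 r=(10,11) succ=(1,2) retry=(0,0)
8. A LOAD -> counter=11 r=(11,11) succ=(1,2) retry=(0,0)
9. A CAS -> counter=12 r=(11,11) succ=(2,2) retry=(0,0)
10. B CAS -> counter=12 r=(11,11) succ=(2,2) retry=(0,1)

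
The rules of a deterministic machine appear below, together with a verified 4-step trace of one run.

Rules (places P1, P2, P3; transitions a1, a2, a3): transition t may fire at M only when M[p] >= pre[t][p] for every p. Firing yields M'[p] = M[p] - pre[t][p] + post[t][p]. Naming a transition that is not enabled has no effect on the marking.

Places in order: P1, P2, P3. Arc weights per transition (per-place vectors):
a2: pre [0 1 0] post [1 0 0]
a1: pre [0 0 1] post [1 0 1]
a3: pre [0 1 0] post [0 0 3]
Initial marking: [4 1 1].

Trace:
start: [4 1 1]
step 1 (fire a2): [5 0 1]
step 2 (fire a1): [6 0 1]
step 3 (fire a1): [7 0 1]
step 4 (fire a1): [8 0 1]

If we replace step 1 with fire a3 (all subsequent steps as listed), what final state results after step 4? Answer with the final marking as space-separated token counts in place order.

7 0 4

(re-executing from step 1 with the substitution; state before step 1: [4 1 1])
step 1 (fire a3): [4 0 4]
step 2 (fire a1): [5 0 4]
step 3 (fire a1): [6 0 4]
step 4 (fire a1): [7 0 4]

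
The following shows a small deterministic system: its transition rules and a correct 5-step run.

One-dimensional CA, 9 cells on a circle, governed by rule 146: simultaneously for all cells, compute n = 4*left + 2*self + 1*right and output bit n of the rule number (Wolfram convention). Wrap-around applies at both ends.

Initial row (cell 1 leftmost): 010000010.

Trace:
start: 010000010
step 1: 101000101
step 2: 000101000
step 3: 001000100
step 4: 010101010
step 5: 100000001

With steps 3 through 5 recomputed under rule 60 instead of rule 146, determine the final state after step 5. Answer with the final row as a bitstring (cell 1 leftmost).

(re-executing steps 3..5 under rule 60; state before step 3: 000101000)
step 3: 000111100
step 4: 000100010
step 5: 000110011

000110011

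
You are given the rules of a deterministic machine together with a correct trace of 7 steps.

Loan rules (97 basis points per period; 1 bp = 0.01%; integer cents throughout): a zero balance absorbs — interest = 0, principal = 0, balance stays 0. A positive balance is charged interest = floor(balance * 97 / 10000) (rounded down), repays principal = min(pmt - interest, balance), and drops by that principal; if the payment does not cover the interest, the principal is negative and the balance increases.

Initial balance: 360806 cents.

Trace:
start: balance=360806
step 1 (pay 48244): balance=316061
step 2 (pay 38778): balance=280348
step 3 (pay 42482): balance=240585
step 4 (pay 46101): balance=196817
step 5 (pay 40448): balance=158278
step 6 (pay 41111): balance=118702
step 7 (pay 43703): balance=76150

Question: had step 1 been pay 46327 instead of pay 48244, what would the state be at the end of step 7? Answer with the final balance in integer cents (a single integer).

78181

(re-executing from step 1 with the substitution; state before step 1: balance=360806)
step 1 (pay 46327): balance=317978
step 2 (pay 38778): balance=282284
step 3 (pay 42482): balance=242540
step 4 (pay 46101): balance=198791
step 5 (pay 40448): balance=160271
step 6 (pay 41111): balance=120714
step 7 (pay 43703): balance=78181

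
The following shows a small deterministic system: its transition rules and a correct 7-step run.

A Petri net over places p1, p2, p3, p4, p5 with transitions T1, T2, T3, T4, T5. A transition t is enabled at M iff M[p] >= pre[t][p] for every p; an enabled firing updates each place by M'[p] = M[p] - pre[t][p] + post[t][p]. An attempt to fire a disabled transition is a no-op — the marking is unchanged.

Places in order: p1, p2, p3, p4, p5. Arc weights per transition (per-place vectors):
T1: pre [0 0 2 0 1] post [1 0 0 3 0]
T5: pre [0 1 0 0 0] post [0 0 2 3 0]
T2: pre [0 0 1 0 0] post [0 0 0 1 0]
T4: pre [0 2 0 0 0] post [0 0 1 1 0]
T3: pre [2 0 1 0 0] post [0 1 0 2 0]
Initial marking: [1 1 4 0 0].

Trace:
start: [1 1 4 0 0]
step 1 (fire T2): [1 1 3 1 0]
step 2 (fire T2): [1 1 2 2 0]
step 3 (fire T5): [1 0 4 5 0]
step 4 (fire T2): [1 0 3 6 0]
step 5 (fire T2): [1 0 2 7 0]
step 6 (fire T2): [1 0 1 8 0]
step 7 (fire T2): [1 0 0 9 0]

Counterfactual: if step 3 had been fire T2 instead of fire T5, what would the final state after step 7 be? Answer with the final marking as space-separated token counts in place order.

1 1 0 4 0

(re-executing from step 3 with the substitution; state before step 3: [1 1 2 2 0])
step 3 (fire T2): [1 1 1 3 0]
step 4 (fire T2): [1 1 0 4 0]
step 5 (fire T2): [1 1 0 4 0]
step 6 (fire T2): [1 1 0 4 0]
step 7 (fire T2): [1 1 0 4 0]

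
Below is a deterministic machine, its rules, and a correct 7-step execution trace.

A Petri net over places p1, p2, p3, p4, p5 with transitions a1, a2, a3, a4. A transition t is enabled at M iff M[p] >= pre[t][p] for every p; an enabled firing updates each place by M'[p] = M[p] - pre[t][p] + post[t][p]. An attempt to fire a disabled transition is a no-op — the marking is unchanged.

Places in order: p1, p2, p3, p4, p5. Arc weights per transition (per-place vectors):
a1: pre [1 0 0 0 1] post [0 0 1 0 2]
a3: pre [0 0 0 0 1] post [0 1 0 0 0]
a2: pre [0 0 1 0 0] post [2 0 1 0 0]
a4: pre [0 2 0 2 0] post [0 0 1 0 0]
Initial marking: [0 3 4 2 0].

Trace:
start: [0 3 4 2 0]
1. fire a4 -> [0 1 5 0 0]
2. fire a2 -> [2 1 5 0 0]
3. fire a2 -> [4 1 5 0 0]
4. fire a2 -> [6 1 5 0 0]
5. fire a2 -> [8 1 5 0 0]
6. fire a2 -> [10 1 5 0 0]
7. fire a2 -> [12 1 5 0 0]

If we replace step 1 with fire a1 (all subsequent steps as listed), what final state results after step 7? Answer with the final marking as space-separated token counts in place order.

(re-executing from step 1 with the substitution; state before step 1: [0 3 4 2 0])
1. fire a1 -> [0 3 4 2 0]
2. fire a2 -> [2 3 4 2 0]
3. fire a2 -> [4 3 4 2 0]
4. fire a2 -> [6 3 4 2 0]
5. fire a2 -> [8 3 4 2 0]
6. fire a2 -> [10 3 4 2 0]
7. fire a2 -> [12 3 4 2 0]

12 3 4 2 0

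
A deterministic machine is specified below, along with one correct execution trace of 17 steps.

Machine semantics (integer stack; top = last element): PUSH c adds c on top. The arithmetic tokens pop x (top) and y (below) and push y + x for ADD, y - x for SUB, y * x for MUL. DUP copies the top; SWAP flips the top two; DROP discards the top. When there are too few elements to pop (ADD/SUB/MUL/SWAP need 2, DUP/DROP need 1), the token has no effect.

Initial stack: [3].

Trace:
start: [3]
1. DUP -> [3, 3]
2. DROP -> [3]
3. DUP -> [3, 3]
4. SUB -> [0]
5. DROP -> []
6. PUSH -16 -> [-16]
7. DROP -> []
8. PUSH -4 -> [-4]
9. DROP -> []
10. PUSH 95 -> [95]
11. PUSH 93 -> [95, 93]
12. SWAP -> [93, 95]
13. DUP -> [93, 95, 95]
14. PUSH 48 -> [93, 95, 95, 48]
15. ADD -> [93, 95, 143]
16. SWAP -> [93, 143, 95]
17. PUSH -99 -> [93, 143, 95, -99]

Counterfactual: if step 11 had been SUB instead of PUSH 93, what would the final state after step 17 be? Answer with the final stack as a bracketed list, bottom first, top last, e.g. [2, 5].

(re-executing from step 11 with the substitution; state before step 11: [95])
11. SUB -> [95]
12. SWAP -> [95]
13. DUP -> [95, 95]
14. PUSH 48 -> [95, 95, 48]
15. ADD -> [95, 143]
16. SWAP -> [143, 95]
17. PUSH -99 -> [143, 95, -99]

[143, 95, -99]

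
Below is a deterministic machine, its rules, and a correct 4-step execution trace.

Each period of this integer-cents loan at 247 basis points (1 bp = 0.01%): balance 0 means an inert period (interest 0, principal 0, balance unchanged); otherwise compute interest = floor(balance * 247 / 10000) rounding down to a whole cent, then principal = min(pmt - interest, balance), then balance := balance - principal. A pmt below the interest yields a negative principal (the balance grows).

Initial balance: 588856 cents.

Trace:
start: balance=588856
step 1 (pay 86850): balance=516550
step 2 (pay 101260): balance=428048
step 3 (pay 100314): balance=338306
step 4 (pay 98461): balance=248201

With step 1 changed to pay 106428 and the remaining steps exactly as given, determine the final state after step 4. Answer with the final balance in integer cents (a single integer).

(re-executing from step 1 with the substitution; state before step 1: balance=588856)
step 1 (pay 106428): balance=496972
step 2 (pay 101260): balance=407987
step 3 (pay 100314): balance=317750
step 4 (pay 98461): balance=227137

227137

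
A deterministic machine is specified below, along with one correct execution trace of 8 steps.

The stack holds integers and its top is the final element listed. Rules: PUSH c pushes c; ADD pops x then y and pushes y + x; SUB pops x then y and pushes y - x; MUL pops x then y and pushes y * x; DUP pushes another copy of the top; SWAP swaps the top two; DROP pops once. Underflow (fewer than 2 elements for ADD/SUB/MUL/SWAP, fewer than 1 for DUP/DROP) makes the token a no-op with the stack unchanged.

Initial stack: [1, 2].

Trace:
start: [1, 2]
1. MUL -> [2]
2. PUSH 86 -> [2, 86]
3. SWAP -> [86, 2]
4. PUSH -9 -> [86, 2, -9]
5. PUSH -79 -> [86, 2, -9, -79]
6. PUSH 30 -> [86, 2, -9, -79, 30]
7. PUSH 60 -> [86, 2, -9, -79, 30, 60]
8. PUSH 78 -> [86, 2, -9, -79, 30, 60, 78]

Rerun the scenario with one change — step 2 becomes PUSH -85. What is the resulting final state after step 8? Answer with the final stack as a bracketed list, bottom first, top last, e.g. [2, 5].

[-85, 2, -9, -79, 30, 60, 78]

(re-executing from step 2 with the substitution; state before step 2: [2])
2. PUSH -85 -> [2, -85]
3. SWAP -> [-85, 2]
4. PUSH -9 -> [-85, 2, -9]
5. PUSH -79 -> [-85, 2, -9, -79]
6. PUSH 30 -> [-85, 2, -9, -79, 30]
7. PUSH 60 -> [-85, 2, -9, -79, 30, 60]
8. PUSH 78 -> [-85, 2, -9, -79, 30, 60, 78]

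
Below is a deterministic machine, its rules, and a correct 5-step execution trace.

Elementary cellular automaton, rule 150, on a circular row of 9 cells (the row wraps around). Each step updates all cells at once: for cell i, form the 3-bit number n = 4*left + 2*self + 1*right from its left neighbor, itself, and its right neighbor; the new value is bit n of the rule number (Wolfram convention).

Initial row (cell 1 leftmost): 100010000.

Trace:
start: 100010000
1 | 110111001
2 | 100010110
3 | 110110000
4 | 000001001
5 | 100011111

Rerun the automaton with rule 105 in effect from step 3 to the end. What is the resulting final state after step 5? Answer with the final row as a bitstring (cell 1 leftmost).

(re-executing steps 3..5 under rule 105; state before step 3: 100010110)
3 | 001001111
4 | 000001001
5 | 011100000

011100000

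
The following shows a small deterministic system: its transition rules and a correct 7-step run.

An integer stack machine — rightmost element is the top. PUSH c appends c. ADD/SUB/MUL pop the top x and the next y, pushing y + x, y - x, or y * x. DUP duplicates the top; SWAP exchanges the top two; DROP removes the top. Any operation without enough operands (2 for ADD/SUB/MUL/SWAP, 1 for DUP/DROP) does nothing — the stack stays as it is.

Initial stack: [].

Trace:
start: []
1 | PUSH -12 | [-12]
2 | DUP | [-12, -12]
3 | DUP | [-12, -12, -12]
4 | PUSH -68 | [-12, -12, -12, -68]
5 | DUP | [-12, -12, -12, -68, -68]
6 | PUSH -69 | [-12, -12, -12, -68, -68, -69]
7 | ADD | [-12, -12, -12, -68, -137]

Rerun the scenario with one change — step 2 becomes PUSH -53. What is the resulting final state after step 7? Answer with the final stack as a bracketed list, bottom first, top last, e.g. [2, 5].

[-12, -53, -53, -68, -137]

(re-executing from step 2 with the substitution; state before step 2: [-12])
2 | PUSH -53 | [-12, -53]
3 | DUP | [-12, -53, -53]
4 | PUSH -68 | [-12, -53, -53, -68]
5 | DUP | [-12, -53, -53, -68, -68]
6 | PUSH -69 | [-12, -53, -53, -68, -68, -69]
7 | ADD | [-12, -53, -53, -68, -137]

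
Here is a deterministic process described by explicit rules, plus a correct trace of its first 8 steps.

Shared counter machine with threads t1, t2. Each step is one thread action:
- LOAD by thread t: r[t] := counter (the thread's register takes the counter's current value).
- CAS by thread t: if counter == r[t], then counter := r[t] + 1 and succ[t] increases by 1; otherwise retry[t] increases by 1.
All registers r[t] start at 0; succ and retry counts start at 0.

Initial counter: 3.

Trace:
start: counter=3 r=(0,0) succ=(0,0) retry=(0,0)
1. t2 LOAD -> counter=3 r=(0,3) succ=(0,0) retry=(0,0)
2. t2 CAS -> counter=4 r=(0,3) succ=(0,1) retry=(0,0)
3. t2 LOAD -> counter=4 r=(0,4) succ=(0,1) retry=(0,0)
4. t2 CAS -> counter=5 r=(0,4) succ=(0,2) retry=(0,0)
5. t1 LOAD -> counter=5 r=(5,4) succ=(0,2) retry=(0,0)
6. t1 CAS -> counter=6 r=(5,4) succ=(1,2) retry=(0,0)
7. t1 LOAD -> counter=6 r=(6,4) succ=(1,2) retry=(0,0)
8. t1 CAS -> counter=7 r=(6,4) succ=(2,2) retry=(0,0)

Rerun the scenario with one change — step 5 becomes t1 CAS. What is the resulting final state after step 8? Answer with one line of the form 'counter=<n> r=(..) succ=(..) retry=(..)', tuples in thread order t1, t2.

(re-executing from step 5 with the substitution; state before step 5: counter=5 r=(0,4) succ=(0,2) retry=(0,0))
5. t1 CAS -> counter=5 r=(0,4) succ=(0,2) retry=(1,0)
6. t1 CAS -> counter=5 r=(0,4) succ=(0,2) retry=(2,0)
7. t1 LOAD -> counter=5 r=(5,4) succ=(0,2) retry=(2,0)
8. t1 CAS -> counter=6 r=(5,4) succ=(1,2) retry=(2,0)

counter=6 r=(5,4) succ=(1,2) retry=(2,0)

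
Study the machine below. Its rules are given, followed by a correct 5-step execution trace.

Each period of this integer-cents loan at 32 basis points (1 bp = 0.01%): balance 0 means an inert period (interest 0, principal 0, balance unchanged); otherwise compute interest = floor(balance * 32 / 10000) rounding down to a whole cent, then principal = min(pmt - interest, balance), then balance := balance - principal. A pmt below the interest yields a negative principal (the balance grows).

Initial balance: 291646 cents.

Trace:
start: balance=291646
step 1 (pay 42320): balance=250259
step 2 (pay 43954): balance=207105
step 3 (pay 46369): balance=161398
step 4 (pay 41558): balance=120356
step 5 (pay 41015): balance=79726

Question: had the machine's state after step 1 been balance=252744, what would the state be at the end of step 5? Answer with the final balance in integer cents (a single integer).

state after step 1 := balance=252744
step 2 (pay 43954): balance=209598
step 3 (pay 46369): balance=163899
step 4 (pay 41558): balance=122865
step 5 (pay 41015): balance=82243

82243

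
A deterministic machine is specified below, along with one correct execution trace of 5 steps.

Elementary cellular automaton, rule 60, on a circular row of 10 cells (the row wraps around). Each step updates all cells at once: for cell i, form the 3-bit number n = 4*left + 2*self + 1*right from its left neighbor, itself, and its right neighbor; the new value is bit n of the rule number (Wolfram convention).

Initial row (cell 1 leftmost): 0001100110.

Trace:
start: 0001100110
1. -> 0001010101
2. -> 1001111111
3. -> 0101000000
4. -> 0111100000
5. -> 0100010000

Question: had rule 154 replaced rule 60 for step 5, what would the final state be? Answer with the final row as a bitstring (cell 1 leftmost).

1111010000

(re-executing step 5 under rule 154; state before step 5: 0111100000)
5. -> 1111010000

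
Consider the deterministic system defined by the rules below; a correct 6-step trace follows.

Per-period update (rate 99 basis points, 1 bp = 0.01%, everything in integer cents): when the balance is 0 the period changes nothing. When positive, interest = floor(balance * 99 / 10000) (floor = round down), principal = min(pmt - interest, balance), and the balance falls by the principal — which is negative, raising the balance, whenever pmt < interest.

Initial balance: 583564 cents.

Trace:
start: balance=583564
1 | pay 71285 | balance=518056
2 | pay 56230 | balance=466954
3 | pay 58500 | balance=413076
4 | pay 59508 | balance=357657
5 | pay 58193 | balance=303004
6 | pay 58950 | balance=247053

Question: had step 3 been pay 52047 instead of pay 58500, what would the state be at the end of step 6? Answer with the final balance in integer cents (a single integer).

(re-executing from step 3 with the substitution; state before step 3: balance=466954)
3 | pay 52047 | balance=419529
4 | pay 59508 | balance=364174
5 | pay 58193 | balance=309586
6 | pay 58950 | balance=253700

253700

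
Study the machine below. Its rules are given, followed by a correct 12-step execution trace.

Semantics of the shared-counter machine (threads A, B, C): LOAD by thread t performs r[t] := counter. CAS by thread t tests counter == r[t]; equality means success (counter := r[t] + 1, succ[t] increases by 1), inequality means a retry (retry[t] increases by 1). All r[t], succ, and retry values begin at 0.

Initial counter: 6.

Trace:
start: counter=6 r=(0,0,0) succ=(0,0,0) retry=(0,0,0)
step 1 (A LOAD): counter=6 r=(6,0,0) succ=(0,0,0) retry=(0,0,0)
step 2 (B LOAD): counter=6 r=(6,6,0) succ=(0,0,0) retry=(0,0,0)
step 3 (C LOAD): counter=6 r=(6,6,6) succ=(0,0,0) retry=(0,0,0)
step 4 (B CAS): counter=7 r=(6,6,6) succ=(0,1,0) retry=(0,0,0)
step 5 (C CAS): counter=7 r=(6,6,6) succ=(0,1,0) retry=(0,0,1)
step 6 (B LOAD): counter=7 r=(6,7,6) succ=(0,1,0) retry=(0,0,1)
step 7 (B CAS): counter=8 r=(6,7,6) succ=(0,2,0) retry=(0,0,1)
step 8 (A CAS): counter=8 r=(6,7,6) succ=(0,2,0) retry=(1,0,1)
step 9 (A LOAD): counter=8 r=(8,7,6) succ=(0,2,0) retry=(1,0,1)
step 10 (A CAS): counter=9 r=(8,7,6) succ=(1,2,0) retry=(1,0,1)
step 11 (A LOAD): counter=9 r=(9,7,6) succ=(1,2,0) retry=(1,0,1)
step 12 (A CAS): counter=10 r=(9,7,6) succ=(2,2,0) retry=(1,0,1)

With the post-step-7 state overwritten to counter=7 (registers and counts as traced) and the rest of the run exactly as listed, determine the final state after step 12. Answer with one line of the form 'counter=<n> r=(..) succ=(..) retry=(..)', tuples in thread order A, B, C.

counter=9 r=(8,7,6) succ=(2,2,0) retry=(1,0,1)

state after step 7 := counter=7 r=(6,7,6) succ=(0,2,0) retry=(0,0,1)
step 8 (A CAS): counter=7 r=(6,7,6) succ=(0,2,0) retry=(1,0,1)
step 9 (A LOAD): counter=7 r=(7,7,6) succ=(0,2,0) retry=(1,0,1)
step 10 (A CAS): counter=8 r=(7,7,6) succ=(1,2,0) retry=(1,0,1)
step 11 (A LOAD): counter=8 r=(8,7,6) succ=(1,2,0) retry=(1,0,1)
step 12 (A CAS): counter=9 r=(8,7,6) succ=(2,2,0) retry=(1,0,1)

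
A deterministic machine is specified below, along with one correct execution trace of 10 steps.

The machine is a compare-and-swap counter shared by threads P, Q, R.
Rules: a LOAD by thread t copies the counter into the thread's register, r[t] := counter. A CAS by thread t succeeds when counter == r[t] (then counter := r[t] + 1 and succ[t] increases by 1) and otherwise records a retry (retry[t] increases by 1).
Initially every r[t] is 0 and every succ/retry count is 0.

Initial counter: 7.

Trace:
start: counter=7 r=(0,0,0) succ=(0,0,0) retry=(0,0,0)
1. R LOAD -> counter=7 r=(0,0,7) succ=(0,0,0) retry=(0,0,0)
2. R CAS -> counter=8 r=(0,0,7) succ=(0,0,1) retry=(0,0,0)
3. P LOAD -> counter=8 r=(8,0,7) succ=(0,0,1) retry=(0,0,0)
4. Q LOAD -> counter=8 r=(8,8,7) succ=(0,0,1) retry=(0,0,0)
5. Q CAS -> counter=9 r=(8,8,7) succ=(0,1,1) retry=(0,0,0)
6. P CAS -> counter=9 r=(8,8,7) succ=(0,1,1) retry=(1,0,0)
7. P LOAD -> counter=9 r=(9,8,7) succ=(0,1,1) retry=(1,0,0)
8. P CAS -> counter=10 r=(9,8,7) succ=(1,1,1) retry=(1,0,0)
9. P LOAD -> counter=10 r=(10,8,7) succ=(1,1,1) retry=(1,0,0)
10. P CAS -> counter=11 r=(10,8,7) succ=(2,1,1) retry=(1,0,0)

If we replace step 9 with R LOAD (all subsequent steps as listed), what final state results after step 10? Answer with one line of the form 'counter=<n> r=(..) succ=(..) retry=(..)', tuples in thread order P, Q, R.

(re-executing from step 9 with the substitution; state before step 9: counter=10 r=(9,8,7) succ=(1,1,1) retry=(1,0,0))
9. R LOAD -> counter=10 r=(9,8,10) succ=(1,1,1) retry=(1,0,0)
10. P CAS -> counter=10 r=(9,8,10) succ=(1,1,1) retry=(2,0,0)

counter=10 r=(9,8,10) succ=(1,1,1) retry=(2,0,0)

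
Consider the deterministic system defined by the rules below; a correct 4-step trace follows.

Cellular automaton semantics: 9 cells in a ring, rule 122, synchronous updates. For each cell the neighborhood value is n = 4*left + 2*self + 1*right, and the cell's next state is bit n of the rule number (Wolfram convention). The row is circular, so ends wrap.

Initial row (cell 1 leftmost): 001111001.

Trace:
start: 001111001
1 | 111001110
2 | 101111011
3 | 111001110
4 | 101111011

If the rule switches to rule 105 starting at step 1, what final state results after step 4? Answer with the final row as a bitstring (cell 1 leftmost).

011001101

(re-executing steps 1..4 under rule 105; state before step 1: 001111001)
1 | 001001000
2 | 100000011
3 | 101111010
4 | 011001101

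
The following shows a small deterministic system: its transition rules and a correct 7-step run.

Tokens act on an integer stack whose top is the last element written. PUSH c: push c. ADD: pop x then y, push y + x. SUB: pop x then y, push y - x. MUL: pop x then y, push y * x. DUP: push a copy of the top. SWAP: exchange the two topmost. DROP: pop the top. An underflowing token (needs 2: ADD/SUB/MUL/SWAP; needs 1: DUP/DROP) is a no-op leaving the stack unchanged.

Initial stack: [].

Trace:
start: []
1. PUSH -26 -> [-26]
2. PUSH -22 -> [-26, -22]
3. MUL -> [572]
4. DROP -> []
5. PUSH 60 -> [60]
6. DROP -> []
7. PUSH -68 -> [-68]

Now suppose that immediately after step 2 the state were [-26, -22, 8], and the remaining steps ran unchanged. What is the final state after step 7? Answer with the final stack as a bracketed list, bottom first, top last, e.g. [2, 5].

[-26, -68]

state after step 2 := [-26, -22, 8]
3. MUL -> [-26, -176]
4. DROP -> [-26]
5. PUSH 60 -> [-26, 60]
6. DROP -> [-26]
7. PUSH -68 -> [-26, -68]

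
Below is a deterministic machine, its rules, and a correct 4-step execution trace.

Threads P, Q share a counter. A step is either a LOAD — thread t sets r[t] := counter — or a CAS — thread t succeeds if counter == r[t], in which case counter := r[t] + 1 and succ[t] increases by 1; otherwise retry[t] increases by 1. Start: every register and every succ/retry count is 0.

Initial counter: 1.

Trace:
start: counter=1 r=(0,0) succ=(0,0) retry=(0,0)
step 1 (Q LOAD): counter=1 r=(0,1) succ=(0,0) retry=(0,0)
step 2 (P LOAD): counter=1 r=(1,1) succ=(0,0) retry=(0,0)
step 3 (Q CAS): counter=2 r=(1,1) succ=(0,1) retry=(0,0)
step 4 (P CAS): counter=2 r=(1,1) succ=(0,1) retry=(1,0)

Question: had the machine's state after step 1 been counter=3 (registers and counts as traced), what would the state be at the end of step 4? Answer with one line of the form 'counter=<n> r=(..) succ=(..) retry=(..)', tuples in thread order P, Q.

state after step 1 := counter=3 r=(0,1) succ=(0,0) retry=(0,0)
step 2 (P LOAD): counter=3 r=(3,1) succ=(0,0) retry=(0,0)
step 3 (Q CAS): counter=3 r=(3,1) succ=(0,0) retry=(0,1)
step 4 (P CAS): counter=4 r=(3,1) succ=(1,0) retry=(0,1)

counter=4 r=(3,1) succ=(1,0) retry=(0,1)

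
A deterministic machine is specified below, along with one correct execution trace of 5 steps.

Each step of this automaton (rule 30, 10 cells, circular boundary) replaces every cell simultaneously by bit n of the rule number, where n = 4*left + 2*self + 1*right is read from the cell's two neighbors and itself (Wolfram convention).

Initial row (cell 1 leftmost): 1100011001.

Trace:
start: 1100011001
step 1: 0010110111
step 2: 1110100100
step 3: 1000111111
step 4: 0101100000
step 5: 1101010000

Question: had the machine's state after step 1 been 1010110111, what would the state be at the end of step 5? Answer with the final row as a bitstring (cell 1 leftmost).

0011110011

state after step 1 := 1010110111
step 2: 0010100100
step 3: 0110111110
step 4: 1100100001
step 5: 0011110011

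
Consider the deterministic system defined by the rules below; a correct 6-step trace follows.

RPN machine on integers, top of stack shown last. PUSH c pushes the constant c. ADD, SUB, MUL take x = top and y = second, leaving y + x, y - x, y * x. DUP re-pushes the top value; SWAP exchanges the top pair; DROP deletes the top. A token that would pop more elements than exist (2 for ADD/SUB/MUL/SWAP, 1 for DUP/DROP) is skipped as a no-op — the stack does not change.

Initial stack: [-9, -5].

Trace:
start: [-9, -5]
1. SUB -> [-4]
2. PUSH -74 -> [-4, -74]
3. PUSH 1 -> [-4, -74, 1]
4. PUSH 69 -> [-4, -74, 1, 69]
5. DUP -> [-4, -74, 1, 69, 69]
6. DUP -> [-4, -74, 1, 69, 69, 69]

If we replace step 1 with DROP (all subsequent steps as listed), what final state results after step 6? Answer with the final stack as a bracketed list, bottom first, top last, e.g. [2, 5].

[-9, -74, 1, 69, 69, 69]

(re-executing from step 1 with the substitution; state before step 1: [-9, -5])
1. DROP -> [-9]
2. PUSH -74 -> [-9, -74]
3. PUSH 1 -> [-9, -74, 1]
4. PUSH 69 -> [-9, -74, 1, 69]
5. DUP -> [-9, -74, 1, 69, 69]
6. DUP -> [-9, -74, 1, 69, 69, 69]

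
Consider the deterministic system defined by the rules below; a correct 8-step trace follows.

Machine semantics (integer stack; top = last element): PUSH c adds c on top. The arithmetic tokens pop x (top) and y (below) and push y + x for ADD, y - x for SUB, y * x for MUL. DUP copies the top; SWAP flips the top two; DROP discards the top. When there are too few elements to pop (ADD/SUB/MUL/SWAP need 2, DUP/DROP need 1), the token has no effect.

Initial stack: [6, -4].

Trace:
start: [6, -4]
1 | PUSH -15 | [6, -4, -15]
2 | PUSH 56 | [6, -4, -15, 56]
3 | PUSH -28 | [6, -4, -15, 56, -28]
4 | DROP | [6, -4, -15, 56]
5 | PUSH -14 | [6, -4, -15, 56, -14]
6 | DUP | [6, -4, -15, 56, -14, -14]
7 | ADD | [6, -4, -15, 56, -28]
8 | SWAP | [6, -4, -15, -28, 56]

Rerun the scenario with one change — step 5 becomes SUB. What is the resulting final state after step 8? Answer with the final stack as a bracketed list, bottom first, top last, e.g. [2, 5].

(re-executing from step 5 with the substitution; state before step 5: [6, -4, -15, 56])
5 | SUB | [6, -4, -71]
6 | DUP | [6, -4, -71, -71]
7 | ADD | [6, -4, -142]
8 | SWAP | [6, -142, -4]

[6, -142, -4]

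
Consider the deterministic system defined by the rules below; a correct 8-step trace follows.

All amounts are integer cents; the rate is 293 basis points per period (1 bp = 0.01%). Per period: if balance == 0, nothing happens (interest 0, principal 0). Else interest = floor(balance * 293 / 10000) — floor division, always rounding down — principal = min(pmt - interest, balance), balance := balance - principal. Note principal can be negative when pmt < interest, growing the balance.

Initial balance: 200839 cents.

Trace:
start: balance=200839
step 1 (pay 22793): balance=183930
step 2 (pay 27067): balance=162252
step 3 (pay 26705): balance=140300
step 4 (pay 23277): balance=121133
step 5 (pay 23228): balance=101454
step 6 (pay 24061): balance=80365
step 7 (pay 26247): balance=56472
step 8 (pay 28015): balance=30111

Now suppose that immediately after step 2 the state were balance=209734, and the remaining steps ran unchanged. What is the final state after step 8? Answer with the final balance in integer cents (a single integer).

state after step 2 := balance=209734
step 3 (pay 26705): balance=189174
step 4 (pay 23277): balance=171439
step 5 (pay 23228): balance=153234
step 6 (pay 24061): balance=133662
step 7 (pay 26247): balance=111331
step 8 (pay 28015): balance=86577

86577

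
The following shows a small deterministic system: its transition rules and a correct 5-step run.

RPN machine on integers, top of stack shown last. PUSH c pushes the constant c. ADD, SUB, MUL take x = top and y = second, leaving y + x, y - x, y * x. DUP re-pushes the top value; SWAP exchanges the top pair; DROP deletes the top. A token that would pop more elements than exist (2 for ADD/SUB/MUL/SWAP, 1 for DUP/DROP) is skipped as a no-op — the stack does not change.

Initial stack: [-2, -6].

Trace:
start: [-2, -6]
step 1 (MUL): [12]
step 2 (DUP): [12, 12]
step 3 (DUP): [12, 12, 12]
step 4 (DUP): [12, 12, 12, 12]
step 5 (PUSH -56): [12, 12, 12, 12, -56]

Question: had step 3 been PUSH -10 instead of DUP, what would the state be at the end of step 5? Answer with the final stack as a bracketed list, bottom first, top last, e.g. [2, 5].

(re-executing from step 3 with the substitution; state before step 3: [12, 12])
step 3 (PUSH -10): [12, 12, -10]
step 4 (DUP): [12, 12, -10, -10]
step 5 (PUSH -56): [12, 12, -10, -10, -56]

[12, 12, -10, -10, -56]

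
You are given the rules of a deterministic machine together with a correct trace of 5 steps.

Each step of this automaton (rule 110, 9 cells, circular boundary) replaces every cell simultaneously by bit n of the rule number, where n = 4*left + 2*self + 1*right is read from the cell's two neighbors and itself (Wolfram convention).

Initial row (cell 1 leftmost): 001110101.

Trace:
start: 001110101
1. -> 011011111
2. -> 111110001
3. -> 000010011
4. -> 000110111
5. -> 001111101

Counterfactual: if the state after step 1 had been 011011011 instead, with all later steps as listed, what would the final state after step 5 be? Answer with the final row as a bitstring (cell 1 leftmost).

state after step 1 := 011011011
2. -> 111111111
3. -> 000000000
4. -> 000000000
5. -> 000000000

000000000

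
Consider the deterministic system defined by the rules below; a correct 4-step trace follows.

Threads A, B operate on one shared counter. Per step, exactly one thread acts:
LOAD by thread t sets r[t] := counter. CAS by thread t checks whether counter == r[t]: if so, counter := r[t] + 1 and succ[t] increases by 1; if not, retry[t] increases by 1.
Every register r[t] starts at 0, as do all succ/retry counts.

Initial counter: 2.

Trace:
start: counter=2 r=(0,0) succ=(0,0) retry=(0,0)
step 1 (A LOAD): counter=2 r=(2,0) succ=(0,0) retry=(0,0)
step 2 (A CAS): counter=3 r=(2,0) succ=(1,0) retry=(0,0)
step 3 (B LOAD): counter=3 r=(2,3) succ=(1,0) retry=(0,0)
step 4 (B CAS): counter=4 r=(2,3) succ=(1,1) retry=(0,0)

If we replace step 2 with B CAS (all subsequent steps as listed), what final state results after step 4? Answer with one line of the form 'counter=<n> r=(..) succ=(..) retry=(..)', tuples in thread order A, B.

counter=3 r=(2,2) succ=(0,1) retry=(0,1)

(re-executing from step 2 with the substitution; state before step 2: counter=2 r=(2,0) succ=(0,0) retry=(0,0))
step 2 (B CAS): counter=2 r=(2,0) succ=(0,0) retry=(0,1)
step 3 (B LOAD): counter=2 r=(2,2) succ=(0,0) retry=(0,1)
step 4 (B CAS): counter=3 r=(2,2) succ=(0,1) retry=(0,1)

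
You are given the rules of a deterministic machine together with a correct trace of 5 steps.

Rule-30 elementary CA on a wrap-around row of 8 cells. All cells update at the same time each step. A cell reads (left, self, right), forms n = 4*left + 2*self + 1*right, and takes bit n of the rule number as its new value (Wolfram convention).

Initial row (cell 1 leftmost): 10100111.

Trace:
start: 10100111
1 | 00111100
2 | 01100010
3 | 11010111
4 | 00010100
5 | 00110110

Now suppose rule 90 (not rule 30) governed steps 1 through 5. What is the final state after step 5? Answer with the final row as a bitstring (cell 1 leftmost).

00000000

(re-executing steps 1..5 under rule 90; state before step 1: 10100111)
1 | 10011100
2 | 01110111
3 | 01010101
4 | 00000000
5 | 00000000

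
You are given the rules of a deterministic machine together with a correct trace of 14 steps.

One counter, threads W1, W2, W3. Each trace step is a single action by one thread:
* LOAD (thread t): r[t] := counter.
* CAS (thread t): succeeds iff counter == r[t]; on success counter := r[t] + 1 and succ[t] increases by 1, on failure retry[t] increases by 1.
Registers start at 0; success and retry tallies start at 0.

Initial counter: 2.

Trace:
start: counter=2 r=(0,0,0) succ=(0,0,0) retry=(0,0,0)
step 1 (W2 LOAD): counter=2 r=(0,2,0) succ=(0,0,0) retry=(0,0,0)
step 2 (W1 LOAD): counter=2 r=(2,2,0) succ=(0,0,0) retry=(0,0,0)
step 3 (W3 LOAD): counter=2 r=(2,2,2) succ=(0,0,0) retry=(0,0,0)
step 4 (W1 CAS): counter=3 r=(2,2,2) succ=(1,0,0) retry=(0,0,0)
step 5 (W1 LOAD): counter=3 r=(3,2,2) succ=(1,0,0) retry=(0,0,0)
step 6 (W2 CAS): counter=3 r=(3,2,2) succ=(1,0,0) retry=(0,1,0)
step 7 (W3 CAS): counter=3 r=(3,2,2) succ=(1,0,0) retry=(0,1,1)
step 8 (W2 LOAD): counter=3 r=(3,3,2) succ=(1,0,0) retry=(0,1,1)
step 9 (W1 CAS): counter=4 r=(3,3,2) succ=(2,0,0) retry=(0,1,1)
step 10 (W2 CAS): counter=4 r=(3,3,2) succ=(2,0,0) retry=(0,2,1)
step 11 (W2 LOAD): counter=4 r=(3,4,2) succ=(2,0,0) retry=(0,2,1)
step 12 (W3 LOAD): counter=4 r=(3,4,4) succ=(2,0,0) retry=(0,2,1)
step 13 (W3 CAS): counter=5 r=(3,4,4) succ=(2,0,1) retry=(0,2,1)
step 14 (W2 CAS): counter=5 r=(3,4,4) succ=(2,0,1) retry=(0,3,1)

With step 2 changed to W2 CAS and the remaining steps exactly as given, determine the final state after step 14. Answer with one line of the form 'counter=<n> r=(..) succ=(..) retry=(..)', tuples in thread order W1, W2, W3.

counter=6 r=(3,5,5) succ=(0,2,2) retry=(2,2,0)

(re-executing from step 2 with the substitution; state before step 2: counter=2 r=(0,2,0) succ=(0,0,0) retry=(0,0,0))
step 2 (W2 CAS): counter=3 r=(0,2,0) succ=(0,1,0) retry=(0,0,0)
step 3 (W3 LOAD): counter=3 r=(0,2,3) succ=(0,1,0) retry=(0,0,0)
step 4 (W1 CAS): counter=3 r=(0,2,3) succ=(0,1,0) retry=(1,0,0)
step 5 (W1 LOAD): counter=3 r=(3,2,3) succ=(0,1,0) retry=(1,0,0)
step 6 (W2 CAS): counter=3 r=(3,2,3) succ=(0,1,0) retry=(1,1,0)
step 7 (W3 CAS): counter=4 r=(3,2,3) succ=(0,1,1) retry=(1,1,0)
step 8 (W2 LOAD): counter=4 r=(3,4,3) succ=(0,1,1) retry=(1,1,0)
step 9 (W1 CAS): counter=4 r=(3,4,3) succ=(0,1,1) retry=(2,1,0)
step 10 (W2 CAS): counter=5 r=(3,4,3) succ=(0,2,1) retry=(2,1,0)
step 11 (W2 LOAD): counter=5 r=(3,5,3) succ=(0,2,1) retry=(2,1,0)
step 12 (W3 LOAD): counter=5 r=(3,5,5) succ=(0,2,1) retry=(2,1,0)
step 13 (W3 CAS): counter=6 r=(3,5,5) succ=(0,2,2) retry=(2,1,0)
step 14 (W2 CAS): counter=6 r=(3,5,5) succ=(0,2,2) retry=(2,2,0)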